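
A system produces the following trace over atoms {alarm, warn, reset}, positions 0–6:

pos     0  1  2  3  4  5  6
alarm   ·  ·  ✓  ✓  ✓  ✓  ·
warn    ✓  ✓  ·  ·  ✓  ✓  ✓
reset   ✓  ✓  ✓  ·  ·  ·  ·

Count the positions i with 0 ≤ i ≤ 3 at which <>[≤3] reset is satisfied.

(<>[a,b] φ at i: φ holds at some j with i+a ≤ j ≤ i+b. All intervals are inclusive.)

3

Evaluate at each i in [0,3]:
  i=0: ✓ (witness j=0)
  i=1: ✓ (witness j=1)
  i=2: ✓ (witness j=2)
  i=3: ✗ (none in [3,6])
Positions where it holds: {0, 1, 2} → 3.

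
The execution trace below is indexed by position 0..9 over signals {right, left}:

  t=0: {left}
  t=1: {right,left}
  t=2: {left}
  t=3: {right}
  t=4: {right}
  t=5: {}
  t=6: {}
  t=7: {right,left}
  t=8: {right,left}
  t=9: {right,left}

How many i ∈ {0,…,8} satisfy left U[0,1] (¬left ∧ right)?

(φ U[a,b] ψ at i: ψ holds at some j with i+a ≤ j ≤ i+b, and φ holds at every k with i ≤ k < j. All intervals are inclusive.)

Evaluate at each i in [0,8]:
  i=0: ✗ (no rhs in [0,1])
  i=1: ✗ (no rhs in [1,2])
  i=2: ✓ (rhs at j=3; lhs holds on [2,2])
  i=3: ✓ (rhs at j=3)
  i=4: ✓ (rhs at j=4)
  i=5: ✗ (no rhs in [5,6])
  i=6: ✗ (no rhs in [6,7])
  i=7: ✗ (no rhs in [7,8])
  i=8: ✗ (no rhs in [8,9])
Positions where it holds: {2, 3, 4} → 3.

3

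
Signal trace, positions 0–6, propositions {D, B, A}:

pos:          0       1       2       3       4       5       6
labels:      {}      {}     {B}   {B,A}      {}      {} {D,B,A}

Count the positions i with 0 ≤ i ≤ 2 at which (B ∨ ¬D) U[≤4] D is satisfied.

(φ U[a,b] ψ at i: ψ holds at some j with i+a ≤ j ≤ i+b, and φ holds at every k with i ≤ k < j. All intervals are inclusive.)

Evaluate at each i in [0,2]:
  i=0: ✗ (no rhs in [0,4])
  i=1: ✗ (no rhs in [1,5])
  i=2: ✓ (rhs at j=6; lhs holds on [2,5])
Positions where it holds: {2} → 1.

1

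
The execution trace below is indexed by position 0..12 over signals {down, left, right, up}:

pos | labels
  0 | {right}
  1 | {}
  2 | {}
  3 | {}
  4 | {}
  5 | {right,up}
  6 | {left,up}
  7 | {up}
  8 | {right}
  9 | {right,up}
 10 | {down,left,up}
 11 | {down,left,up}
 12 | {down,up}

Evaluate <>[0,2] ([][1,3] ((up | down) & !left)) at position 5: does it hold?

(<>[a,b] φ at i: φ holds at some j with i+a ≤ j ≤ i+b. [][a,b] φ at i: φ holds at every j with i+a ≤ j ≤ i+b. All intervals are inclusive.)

Does not hold

Check [][1,3] ((up | down) & !left) at each j in [5,7]:
  j=5: fails at 6
  j=6: fails at 8
  j=7: fails at 8
No position in the window satisfies it → formula fails.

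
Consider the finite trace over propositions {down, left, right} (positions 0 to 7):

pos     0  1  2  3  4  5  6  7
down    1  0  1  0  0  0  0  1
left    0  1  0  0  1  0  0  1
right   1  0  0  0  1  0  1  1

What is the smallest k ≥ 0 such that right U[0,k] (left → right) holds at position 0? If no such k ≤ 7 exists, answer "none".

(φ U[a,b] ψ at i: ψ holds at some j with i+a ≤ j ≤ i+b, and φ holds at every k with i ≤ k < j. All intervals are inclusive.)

Need earliest j ≥ 0 with (left → right), and right at every k in [0,j-1].
  j=0: rhs holds (empty prefix). k = 0.

0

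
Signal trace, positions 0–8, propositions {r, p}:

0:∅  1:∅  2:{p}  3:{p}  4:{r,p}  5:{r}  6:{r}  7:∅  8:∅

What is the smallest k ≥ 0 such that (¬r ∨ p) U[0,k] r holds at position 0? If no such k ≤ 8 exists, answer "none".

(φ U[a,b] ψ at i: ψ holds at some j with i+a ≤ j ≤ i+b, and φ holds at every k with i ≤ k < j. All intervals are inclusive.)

4

Need earliest j ≥ 0 with r, and (¬r ∨ p) at every k in [0,j-1].
  j=0: rhs fails.
  j=1: rhs fails.
  j=2: rhs fails.
  j=3: rhs fails.
  j=4: rhs holds; lhs holds on [0,3]. k = 4.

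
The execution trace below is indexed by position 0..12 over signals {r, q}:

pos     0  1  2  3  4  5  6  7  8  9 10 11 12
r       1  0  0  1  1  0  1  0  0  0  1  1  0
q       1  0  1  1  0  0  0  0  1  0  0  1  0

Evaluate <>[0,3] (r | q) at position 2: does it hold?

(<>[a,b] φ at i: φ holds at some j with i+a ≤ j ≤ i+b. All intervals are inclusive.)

Check (r | q) at each j in [2,5]:
  j=2: true
  j=3: true
  j=4: true
  j=5: false
Found at j=2 → formula holds.

Yes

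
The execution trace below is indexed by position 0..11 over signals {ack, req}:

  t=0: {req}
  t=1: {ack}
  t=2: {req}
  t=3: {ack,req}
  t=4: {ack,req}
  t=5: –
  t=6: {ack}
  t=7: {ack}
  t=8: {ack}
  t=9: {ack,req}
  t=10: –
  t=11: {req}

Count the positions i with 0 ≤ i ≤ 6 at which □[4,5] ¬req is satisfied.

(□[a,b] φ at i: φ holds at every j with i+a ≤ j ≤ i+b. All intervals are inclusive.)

Evaluate at each i in [0,6]:
  i=0: ✗ (fails at j=4)
  i=1: ✓ (all of [5,6])
  i=2: ✓ (all of [6,7])
  i=3: ✓ (all of [7,8])
  i=4: ✗ (fails at j=9)
  i=5: ✗ (fails at j=9)
  i=6: ✗ (fails at j=11)
Positions where it holds: {1, 2, 3} → 3.

3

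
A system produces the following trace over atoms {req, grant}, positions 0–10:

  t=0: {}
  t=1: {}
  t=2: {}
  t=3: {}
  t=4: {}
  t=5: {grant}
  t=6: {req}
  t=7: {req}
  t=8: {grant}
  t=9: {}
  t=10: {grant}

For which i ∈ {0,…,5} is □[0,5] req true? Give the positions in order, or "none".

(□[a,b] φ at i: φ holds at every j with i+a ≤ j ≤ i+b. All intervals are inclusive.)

Evaluate at each i in [0,5]:
  i=0: ✗ (fails at j=0)
  i=1: ✗ (fails at j=1)
  i=2: ✗ (fails at j=2)
  i=3: ✗ (fails at j=3)
  i=4: ✗ (fails at j=4)
  i=5: ✗ (fails at j=5)

none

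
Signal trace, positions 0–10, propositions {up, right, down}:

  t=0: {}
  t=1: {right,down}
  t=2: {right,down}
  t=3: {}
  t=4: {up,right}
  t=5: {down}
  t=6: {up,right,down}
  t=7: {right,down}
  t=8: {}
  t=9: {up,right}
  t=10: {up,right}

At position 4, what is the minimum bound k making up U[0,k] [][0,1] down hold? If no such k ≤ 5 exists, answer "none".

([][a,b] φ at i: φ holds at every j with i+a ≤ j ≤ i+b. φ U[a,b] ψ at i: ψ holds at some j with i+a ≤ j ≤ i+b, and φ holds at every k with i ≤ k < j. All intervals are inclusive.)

Need earliest j ≥ 4 with [][0,1] down, and up at every k in [4,j-1].
  j=4: rhs fails.
  j=5: rhs holds; lhs holds on [4,4]. k = 1.

1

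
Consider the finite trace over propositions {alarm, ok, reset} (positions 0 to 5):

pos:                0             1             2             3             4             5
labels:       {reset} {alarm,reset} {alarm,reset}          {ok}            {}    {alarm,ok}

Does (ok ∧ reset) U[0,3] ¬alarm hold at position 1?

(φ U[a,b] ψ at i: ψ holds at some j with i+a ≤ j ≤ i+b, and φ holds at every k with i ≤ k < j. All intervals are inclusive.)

False

Need some j in [1,4] with ¬alarm, and (ok ∧ reset) at every k in [1,j-1].
  j=1: ¬alarm false.
  j=2: ¬alarm false.
  j=3: ¬alarm holds, but (ok ∧ reset) fails at k=1 → not this j.
  j=4: ¬alarm holds, but (ok ∧ reset) fails at k=1 → not this j.
No j in the window works → until fails.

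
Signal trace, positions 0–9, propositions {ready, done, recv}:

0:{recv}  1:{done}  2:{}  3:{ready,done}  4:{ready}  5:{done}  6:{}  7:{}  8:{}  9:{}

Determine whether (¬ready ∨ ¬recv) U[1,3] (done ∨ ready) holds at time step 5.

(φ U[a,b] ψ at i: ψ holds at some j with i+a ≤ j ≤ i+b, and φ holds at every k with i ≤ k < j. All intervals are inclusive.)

Does not hold

Need some j in [6,8] with (done ∨ ready), and (¬ready ∨ ¬recv) at every k in [5,j-1].
  j=6: (done ∨ ready) false.
  j=7: (done ∨ ready) false.
  j=8: (done ∨ ready) false.
No j in the window works → until fails.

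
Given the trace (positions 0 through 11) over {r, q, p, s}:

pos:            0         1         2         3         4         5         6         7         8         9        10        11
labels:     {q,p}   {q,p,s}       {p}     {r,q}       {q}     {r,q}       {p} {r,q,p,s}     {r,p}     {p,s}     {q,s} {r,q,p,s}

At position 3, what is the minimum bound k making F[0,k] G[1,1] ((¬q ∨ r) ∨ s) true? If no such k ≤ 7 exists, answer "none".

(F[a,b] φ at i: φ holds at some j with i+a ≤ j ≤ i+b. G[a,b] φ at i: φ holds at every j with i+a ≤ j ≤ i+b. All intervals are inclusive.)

Scan j = 3,4,… for G[1,1] ((¬q ∨ r) ∨ s):
  j=3: fails
  j=4: holds
First hit at j=4, so smallest k = 4-3 = 1.

1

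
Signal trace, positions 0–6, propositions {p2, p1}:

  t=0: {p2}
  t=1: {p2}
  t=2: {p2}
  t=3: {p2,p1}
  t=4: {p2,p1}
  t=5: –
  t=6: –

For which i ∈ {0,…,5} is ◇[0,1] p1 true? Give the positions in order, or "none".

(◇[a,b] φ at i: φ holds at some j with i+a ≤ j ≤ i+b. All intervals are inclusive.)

Evaluate at each i in [0,5]:
  i=0: ✗ (none in [0,1])
  i=1: ✗ (none in [1,2])
  i=2: ✓ (witness j=3)
  i=3: ✓ (witness j=3)
  i=4: ✓ (witness j=4)
  i=5: ✗ (none in [5,6])

2, 3, 4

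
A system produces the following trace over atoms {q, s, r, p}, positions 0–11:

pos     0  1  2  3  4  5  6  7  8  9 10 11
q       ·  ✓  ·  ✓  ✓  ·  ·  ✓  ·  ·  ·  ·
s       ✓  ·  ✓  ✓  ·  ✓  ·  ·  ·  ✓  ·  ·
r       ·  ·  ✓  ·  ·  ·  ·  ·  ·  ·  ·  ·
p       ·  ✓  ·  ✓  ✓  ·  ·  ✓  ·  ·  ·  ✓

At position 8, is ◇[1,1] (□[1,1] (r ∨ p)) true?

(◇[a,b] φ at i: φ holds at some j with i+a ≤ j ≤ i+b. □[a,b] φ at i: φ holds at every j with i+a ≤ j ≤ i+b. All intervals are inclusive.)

False

Check □[1,1] (r ∨ p) at each j in [9,9]:
  j=9: fails at 10
No position in the window satisfies it → formula fails.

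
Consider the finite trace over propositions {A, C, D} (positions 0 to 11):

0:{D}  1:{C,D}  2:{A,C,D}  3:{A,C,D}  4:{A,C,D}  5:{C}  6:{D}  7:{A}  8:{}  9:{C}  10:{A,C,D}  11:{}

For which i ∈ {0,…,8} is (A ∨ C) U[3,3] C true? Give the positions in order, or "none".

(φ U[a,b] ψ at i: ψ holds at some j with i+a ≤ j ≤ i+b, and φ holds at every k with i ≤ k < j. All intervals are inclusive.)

1, 2

Evaluate at each i in [0,8]:
  i=0: ✗ (lhs fails at k=0 before rhs at j=3)
  i=1: ✓ (rhs at j=4; lhs holds on [1,3])
  i=2: ✓ (rhs at j=5; lhs holds on [2,4])
  i=3: ✗ (no rhs in [6,6])
  i=4: ✗ (no rhs in [7,7])
  i=5: ✗ (no rhs in [8,8])
  i=6: ✗ (lhs fails at k=6 before rhs at j=9)
  i=7: ✗ (lhs fails at k=8 before rhs at j=10)
  i=8: ✗ (no rhs in [11,11])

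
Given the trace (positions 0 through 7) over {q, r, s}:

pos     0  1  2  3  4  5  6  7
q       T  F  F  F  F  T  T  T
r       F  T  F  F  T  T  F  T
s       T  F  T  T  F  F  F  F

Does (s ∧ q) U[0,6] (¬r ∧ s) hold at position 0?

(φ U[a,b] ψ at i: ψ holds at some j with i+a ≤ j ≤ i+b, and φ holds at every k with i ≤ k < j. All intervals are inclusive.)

Need some j in [0,6] with (¬r ∧ s), and (s ∧ q) at every k in [0,j-1].
  j=0: (¬r ∧ s) holds; no prefix to check → satisfied.

True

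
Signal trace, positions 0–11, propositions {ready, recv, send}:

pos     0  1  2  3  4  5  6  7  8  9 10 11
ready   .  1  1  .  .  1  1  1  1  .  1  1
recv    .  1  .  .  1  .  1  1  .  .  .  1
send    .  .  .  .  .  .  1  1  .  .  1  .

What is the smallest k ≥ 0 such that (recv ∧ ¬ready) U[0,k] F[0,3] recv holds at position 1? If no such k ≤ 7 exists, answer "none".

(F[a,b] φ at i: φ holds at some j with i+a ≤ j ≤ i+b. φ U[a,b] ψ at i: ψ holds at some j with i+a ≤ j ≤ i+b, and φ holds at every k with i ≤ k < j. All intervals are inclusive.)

0

Need earliest j ≥ 1 with F[0,3] recv, and (recv ∧ ¬ready) at every k in [1,j-1].
  j=1: rhs holds (empty prefix). k = 0.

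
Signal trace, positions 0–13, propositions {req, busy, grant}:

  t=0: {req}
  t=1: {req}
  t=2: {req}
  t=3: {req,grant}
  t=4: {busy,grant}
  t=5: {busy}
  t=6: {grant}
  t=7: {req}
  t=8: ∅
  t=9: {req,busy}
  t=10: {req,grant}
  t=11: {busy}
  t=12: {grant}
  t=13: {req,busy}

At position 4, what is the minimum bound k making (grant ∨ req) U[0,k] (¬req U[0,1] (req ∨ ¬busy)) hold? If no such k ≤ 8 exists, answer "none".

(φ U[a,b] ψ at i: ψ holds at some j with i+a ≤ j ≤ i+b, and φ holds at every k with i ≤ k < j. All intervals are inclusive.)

Need earliest j ≥ 4 with (¬req U[0,1] (req ∨ ¬busy)), and (grant ∨ req) at every k in [4,j-1].
  j=4: rhs fails.
  j=5: rhs holds; lhs holds on [4,4]. k = 1.

1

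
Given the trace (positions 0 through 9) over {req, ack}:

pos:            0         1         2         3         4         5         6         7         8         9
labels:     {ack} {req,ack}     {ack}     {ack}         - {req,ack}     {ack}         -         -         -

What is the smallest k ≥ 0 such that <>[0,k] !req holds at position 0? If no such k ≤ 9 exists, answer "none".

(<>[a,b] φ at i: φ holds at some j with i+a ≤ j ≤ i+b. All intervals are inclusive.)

Scan j = 0,1,… for !req:
  j=0: holds
First hit at j=0, so smallest k = 0-0 = 0.

0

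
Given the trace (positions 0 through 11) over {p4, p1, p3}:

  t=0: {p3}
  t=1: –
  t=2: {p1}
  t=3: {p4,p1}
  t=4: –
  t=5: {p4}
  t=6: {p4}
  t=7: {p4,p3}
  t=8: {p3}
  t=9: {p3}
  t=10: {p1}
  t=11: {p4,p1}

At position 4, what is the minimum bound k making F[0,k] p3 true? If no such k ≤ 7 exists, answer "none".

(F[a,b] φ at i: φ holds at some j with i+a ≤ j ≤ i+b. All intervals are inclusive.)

3

Scan j = 4,5,… for p3:
  j=4: fails
  j=5: fails
  j=6: fails
  j=7: holds
First hit at j=7, so smallest k = 7-4 = 3.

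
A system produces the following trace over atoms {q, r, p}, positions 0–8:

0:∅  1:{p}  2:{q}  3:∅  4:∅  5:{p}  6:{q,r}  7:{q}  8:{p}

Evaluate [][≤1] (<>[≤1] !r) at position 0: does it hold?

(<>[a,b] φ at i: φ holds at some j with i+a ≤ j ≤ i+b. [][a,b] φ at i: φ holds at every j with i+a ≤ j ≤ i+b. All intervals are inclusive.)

Check <>[≤1] !r at every j in [0,1]:
  j=0: holds (witness at 0)
  j=1: holds (witness at 1)
All positions satisfy it → formula holds.

Holds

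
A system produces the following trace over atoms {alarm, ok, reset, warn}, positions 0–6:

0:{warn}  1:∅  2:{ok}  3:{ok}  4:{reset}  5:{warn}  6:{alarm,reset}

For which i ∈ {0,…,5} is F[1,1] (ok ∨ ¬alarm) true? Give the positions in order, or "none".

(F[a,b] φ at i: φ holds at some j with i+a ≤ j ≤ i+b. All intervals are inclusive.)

0, 1, 2, 3, 4

Evaluate at each i in [0,5]:
  i=0: ✓ (witness j=1)
  i=1: ✓ (witness j=2)
  i=2: ✓ (witness j=3)
  i=3: ✓ (witness j=4)
  i=4: ✓ (witness j=5)
  i=5: ✗ (none in [6,6])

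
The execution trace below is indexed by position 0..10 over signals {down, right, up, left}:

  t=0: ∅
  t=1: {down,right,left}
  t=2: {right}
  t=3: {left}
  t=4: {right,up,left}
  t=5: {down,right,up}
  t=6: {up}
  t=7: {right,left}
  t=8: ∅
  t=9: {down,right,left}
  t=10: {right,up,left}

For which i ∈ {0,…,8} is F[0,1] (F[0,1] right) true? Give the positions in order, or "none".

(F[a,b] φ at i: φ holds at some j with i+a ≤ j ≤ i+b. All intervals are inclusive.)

Evaluate at each i in [0,8]:
  i=0: ✓ (witness j=0)
  i=1: ✓ (witness j=1)
  i=2: ✓ (witness j=2)
  i=3: ✓ (witness j=3)
  i=4: ✓ (witness j=4)
  i=5: ✓ (witness j=5)
  i=6: ✓ (witness j=6)
  i=7: ✓ (witness j=7)
  i=8: ✓ (witness j=8)

0, 1, 2, 3, 4, 5, 6, 7, 8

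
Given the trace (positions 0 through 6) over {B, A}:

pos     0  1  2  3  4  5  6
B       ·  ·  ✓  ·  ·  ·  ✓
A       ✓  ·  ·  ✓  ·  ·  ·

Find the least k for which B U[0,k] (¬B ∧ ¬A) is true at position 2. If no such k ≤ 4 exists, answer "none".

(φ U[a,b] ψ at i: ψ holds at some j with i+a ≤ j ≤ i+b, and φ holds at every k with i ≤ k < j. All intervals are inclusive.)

Need earliest j ≥ 2 with (¬B ∧ ¬A), and B at every k in [2,j-1].
  j=2: rhs fails.
  j=3: rhs fails.
  j=4: rhs holds but lhs fails at k=3.
  j=5: rhs holds but lhs fails at k=3.
  j=6: rhs fails.
No witness within the range → none.

none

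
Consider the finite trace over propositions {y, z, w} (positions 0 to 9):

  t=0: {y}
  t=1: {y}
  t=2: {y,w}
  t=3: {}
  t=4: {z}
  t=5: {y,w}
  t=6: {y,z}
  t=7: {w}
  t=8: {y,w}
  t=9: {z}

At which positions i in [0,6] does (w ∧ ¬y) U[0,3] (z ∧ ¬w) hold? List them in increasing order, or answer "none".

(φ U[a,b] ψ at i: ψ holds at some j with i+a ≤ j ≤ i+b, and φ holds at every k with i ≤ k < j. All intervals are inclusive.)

Evaluate at each i in [0,6]:
  i=0: ✗ (no rhs in [0,3])
  i=1: ✗ (lhs fails at k=1 before rhs at j=4)
  i=2: ✗ (lhs fails at k=2 before rhs at j=4)
  i=3: ✗ (lhs fails at k=3 before rhs at j=4)
  i=4: ✓ (rhs at j=4)
  i=5: ✗ (lhs fails at k=5 before rhs at j=6)
  i=6: ✓ (rhs at j=6)

4, 6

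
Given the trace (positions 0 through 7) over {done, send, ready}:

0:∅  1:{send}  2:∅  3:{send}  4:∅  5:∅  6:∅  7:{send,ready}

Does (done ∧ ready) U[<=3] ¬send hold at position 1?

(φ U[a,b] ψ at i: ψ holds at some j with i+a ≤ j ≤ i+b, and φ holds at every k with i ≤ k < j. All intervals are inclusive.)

Need some j in [1,4] with ¬send, and (done ∧ ready) at every k in [1,j-1].
  j=1: ¬send false.
  j=2: ¬send holds, but (done ∧ ready) fails at k=1 → not this j.
  j=3: ¬send false.
  j=4: ¬send holds, but (done ∧ ready) fails at k=1 → not this j.
No j in the window works → until fails.

Does not hold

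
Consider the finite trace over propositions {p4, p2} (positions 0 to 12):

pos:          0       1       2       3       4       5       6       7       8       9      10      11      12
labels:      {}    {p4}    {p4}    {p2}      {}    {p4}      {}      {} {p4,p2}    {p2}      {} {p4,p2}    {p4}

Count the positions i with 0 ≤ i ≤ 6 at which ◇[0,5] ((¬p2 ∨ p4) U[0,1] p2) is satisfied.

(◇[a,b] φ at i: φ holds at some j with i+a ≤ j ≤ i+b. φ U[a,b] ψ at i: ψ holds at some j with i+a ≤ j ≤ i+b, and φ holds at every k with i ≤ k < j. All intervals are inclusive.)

7

Evaluate at each i in [0,6]:
  i=0: ✓ (witness j=2)
  i=1: ✓ (witness j=2)
  i=2: ✓ (witness j=2)
  i=3: ✓ (witness j=3)
  i=4: ✓ (witness j=7)
  i=5: ✓ (witness j=7)
  i=6: ✓ (witness j=7)
Positions where it holds: {0, 1, 2, 3, 4, 5, 6} → 7.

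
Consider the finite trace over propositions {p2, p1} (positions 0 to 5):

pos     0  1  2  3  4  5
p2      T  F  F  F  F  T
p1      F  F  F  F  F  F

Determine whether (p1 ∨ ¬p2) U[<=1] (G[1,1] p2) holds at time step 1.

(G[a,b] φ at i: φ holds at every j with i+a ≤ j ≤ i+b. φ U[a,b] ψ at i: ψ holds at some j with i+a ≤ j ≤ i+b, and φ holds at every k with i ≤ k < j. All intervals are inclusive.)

Need some j in [1,2] with G[1,1] p2, and (p1 ∨ ¬p2) at every k in [1,j-1].
  j=1: G[1,1] p2 — fails at 2.
  j=2: G[1,1] p2 — fails at 3.
No j in the window works → until fails.

False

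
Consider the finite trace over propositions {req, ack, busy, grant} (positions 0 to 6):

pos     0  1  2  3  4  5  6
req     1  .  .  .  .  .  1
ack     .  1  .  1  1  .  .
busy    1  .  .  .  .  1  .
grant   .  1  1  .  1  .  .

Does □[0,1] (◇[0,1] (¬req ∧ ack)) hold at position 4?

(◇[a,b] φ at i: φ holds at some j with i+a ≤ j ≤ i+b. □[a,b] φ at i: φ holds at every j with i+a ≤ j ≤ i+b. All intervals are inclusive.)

Check ◇[0,1] (¬req ∧ ack) at every j in [4,5]:
  j=4: holds (witness at 4)
  j=5: fails (none in [5,6])
Fails at j=5 → formula fails.

No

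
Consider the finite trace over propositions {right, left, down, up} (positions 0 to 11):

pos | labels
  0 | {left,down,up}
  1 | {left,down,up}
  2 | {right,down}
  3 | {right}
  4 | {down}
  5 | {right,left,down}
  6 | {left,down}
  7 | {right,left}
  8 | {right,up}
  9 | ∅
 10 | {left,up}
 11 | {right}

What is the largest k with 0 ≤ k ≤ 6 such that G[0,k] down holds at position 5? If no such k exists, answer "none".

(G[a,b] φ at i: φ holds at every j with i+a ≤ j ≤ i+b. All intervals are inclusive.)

down must hold from j=5 onward; find where it first fails.
  j=5: holds
  j=6: holds
  j=7: fails
Holds on [5,6], so largest k = 1.

1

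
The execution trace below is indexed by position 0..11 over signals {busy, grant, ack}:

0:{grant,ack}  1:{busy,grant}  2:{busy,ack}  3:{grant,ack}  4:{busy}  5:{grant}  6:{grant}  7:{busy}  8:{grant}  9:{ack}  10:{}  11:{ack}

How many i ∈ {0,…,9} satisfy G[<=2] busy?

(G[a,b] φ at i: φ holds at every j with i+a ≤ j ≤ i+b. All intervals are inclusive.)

0

Evaluate at each i in [0,9]:
  i=0: ✗ (fails at j=0)
  i=1: ✗ (fails at j=3)
  i=2: ✗ (fails at j=3)
  i=3: ✗ (fails at j=3)
  i=4: ✗ (fails at j=5)
  i=5: ✗ (fails at j=5)
  i=6: ✗ (fails at j=6)
  i=7: ✗ (fails at j=8)
  i=8: ✗ (fails at j=8)
  i=9: ✗ (fails at j=9)
Positions where it holds: {} → 0.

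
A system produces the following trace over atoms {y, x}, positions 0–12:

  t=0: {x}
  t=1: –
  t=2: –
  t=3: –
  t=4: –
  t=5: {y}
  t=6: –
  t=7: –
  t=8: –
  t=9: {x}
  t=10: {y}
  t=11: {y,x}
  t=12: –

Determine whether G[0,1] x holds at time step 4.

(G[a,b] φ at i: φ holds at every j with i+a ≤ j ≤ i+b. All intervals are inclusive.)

Check x at every j in [4,5]:
  j=4: false
  j=5: false
Fails at j=4 → formula fails.

False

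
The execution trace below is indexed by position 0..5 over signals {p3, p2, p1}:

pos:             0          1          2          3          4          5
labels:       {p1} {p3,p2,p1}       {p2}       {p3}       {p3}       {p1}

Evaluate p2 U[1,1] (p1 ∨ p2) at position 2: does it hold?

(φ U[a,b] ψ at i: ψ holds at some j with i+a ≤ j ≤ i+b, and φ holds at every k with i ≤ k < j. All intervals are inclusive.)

False

Need some j in [3,3] with (p1 ∨ p2), and p2 at every k in [2,j-1].
  j=3: (p1 ∨ p2) false.
No j in the window works → until fails.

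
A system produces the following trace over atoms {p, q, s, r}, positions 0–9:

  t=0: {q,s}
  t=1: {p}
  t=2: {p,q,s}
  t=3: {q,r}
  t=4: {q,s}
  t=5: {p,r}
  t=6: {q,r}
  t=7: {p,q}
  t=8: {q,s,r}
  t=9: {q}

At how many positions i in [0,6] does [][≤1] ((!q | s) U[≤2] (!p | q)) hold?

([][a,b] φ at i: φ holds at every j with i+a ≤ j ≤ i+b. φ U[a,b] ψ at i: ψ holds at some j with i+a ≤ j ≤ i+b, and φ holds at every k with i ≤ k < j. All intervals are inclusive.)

7

Evaluate at each i in [0,6]:
  i=0: ✓ (all of [0,1])
  i=1: ✓ (all of [1,2])
  i=2: ✓ (all of [2,3])
  i=3: ✓ (all of [3,4])
  i=4: ✓ (all of [4,5])
  i=5: ✓ (all of [5,6])
  i=6: ✓ (all of [6,7])
Positions where it holds: {0, 1, 2, 3, 4, 5, 6} → 7.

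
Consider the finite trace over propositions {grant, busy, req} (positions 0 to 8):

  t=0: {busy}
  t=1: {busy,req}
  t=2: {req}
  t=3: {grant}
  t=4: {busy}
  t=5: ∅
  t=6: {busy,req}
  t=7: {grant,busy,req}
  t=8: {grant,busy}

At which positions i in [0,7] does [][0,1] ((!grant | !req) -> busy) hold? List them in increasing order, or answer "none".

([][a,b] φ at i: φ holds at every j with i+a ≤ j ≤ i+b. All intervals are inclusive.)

Evaluate at each i in [0,7]:
  i=0: ✓ (all of [0,1])
  i=1: ✗ (fails at j=2)
  i=2: ✗ (fails at j=2)
  i=3: ✗ (fails at j=3)
  i=4: ✗ (fails at j=5)
  i=5: ✗ (fails at j=5)
  i=6: ✓ (all of [6,7])
  i=7: ✓ (all of [7,8])

0, 6, 7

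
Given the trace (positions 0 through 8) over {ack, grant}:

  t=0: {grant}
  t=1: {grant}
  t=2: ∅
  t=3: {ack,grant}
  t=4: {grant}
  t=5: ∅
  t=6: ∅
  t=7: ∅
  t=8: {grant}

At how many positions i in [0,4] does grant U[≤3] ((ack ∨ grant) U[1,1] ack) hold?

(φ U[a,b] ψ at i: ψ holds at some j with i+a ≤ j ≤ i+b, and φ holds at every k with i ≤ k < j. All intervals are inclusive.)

0

Evaluate at each i in [0,4]:
  i=0: ✗ (no rhs in [0,3])
  i=1: ✗ (no rhs in [1,4])
  i=2: ✗ (no rhs in [2,5])
  i=3: ✗ (no rhs in [3,6])
  i=4: ✗ (no rhs in [4,7])
Positions where it holds: {} → 0.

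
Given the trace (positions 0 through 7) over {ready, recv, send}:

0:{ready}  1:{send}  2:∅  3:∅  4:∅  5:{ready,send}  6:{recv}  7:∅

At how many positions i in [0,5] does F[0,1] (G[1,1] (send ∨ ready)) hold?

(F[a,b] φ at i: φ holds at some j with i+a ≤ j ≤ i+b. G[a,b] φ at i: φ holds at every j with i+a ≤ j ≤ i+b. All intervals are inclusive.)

3

Evaluate at each i in [0,5]:
  i=0: ✓ (witness j=0)
  i=1: ✗ (none in [1,2])
  i=2: ✗ (none in [2,3])
  i=3: ✓ (witness j=4)
  i=4: ✓ (witness j=4)
  i=5: ✗ (none in [5,6])
Positions where it holds: {0, 3, 4} → 3.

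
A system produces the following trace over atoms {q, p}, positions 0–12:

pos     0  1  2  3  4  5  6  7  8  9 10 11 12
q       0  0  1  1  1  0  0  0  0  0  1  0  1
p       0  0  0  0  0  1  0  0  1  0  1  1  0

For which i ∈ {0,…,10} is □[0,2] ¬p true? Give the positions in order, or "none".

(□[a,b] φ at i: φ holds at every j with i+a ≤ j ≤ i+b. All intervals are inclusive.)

0, 1, 2

Evaluate at each i in [0,10]:
  i=0: ✓ (all of [0,2])
  i=1: ✓ (all of [1,3])
  i=2: ✓ (all of [2,4])
  i=3: ✗ (fails at j=5)
  i=4: ✗ (fails at j=5)
  i=5: ✗ (fails at j=5)
  i=6: ✗ (fails at j=8)
  i=7: ✗ (fails at j=8)
  i=8: ✗ (fails at j=8)
  i=9: ✗ (fails at j=10)
  i=10: ✗ (fails at j=10)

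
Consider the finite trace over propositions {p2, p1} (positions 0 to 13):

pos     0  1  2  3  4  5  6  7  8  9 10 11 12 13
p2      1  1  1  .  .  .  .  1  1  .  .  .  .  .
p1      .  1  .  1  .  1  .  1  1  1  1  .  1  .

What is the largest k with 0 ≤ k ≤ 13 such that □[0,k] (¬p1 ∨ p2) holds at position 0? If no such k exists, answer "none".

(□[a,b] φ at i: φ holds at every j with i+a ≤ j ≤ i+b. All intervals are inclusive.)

(¬p1 ∨ p2) must hold from j=0 onward; find where it first fails.
  j=0: holds
  j=1: holds
  j=2: holds
  j=3: fails
Holds on [0,2], so largest k = 2.

2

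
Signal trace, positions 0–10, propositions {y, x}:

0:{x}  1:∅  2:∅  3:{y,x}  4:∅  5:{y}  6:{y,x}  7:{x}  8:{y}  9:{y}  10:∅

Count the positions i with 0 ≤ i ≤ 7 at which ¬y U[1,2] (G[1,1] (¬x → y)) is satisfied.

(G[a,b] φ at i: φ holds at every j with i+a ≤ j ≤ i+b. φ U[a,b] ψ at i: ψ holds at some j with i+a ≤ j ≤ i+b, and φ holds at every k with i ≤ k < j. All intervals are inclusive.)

4

Evaluate at each i in [0,7]:
  i=0: ✓ (rhs at j=2; lhs holds on [0,1])
  i=1: ✓ (rhs at j=2; lhs holds on [1,1])
  i=2: ✗ (lhs fails at k=3 before rhs at j=4)
  i=3: ✗ (lhs fails at k=3 before rhs at j=4)
  i=4: ✓ (rhs at j=5; lhs holds on [4,4])
  i=5: ✗ (lhs fails at k=5 before rhs at j=6)
  i=6: ✗ (lhs fails at k=6 before rhs at j=7)
  i=7: ✓ (rhs at j=8; lhs holds on [7,7])
Positions where it holds: {0, 1, 4, 7} → 4.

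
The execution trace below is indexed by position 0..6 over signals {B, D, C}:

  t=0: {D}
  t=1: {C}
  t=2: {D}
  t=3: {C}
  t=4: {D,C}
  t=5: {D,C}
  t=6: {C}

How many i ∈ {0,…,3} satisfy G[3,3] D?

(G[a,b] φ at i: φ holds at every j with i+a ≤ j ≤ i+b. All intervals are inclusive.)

2

Evaluate at each i in [0,3]:
  i=0: ✗ (fails at j=3)
  i=1: ✓ (all of [4,4])
  i=2: ✓ (all of [5,5])
  i=3: ✗ (fails at j=6)
Positions where it holds: {1, 2} → 2.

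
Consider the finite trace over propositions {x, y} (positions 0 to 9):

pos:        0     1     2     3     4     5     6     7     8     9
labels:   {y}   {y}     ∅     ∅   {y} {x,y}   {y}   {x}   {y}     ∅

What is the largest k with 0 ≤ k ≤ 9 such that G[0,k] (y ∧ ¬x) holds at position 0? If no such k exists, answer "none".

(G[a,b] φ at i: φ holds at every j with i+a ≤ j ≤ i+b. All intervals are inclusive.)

(y ∧ ¬x) must hold from j=0 onward; find where it first fails.
  j=0: holds
  j=1: holds
  j=2: fails
Holds on [0,1], so largest k = 1.

1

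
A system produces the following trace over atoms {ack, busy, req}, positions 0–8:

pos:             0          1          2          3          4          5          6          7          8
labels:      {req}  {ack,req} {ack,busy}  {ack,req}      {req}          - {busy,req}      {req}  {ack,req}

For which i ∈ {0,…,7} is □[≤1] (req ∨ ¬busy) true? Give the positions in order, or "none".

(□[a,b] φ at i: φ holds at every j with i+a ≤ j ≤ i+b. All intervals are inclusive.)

Evaluate at each i in [0,7]:
  i=0: ✓ (all of [0,1])
  i=1: ✗ (fails at j=2)
  i=2: ✗ (fails at j=2)
  i=3: ✓ (all of [3,4])
  i=4: ✓ (all of [4,5])
  i=5: ✓ (all of [5,6])
  i=6: ✓ (all of [6,7])
  i=7: ✓ (all of [7,8])

0, 3, 4, 5, 6, 7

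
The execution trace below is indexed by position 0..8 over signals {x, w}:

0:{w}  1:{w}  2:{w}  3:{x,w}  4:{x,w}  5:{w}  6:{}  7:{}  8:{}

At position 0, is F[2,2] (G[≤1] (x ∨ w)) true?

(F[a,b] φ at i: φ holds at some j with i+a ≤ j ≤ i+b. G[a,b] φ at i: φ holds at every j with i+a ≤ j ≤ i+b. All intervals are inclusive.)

Check G[≤1] (x ∨ w) at each j in [2,2]:
  j=2: holds on [2,3]
Found at j=2 → formula holds.

True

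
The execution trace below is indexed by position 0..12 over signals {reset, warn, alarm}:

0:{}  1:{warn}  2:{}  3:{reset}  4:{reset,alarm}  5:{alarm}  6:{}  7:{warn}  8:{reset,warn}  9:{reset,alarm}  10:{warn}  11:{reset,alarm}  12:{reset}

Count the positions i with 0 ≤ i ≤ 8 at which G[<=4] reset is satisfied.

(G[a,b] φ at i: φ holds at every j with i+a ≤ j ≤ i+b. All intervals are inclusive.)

Evaluate at each i in [0,8]:
  i=0: ✗ (fails at j=0)
  i=1: ✗ (fails at j=1)
  i=2: ✗ (fails at j=2)
  i=3: ✗ (fails at j=5)
  i=4: ✗ (fails at j=5)
  i=5: ✗ (fails at j=5)
  i=6: ✗ (fails at j=6)
  i=7: ✗ (fails at j=7)
  i=8: ✗ (fails at j=10)
Positions where it holds: {} → 0.

0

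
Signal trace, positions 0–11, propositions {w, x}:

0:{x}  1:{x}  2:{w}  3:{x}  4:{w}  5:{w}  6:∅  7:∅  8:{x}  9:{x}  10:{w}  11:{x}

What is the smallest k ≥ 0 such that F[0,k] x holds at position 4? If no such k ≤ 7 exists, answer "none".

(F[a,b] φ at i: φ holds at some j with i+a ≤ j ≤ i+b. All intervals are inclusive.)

4

Scan j = 4,5,… for x:
  j=4: fails
  j=5: fails
  j=6: fails
  j=7: fails
  j=8: holds
First hit at j=8, so smallest k = 8-4 = 4.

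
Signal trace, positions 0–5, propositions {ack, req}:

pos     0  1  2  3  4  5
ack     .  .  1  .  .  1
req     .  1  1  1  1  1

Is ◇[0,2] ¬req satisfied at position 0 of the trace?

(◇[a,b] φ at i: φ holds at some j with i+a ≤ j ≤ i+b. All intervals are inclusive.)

Check ¬req at each j in [0,2]:
  j=0: true
  j=1: false
  j=2: false
Found at j=0 → formula holds.

Holds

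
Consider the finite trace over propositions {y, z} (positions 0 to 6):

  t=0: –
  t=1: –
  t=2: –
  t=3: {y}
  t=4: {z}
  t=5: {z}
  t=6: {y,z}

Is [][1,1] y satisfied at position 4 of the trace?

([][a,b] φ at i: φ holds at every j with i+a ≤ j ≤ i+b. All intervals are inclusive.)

False

Check y at every j in [5,5]:
  j=5: false
Fails at j=5 → formula fails.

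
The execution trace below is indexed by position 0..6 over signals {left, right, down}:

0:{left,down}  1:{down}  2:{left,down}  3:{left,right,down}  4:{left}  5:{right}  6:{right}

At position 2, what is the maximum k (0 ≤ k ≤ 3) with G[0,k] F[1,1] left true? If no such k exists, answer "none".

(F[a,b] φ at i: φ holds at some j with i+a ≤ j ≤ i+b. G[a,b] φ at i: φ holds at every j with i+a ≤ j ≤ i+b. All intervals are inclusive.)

F[1,1] left must hold from j=2 onward; find where it first fails.
  j=2: holds
  j=3: holds
  j=4: fails
Holds on [2,3], so largest k = 1.

1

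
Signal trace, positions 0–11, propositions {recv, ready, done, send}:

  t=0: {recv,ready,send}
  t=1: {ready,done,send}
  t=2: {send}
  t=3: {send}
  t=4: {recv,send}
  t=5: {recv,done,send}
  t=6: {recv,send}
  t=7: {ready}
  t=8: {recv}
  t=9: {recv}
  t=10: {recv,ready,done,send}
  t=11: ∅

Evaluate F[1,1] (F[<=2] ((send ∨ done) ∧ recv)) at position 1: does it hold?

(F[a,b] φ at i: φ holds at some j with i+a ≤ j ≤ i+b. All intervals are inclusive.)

Holds

Check F[<=2] ((send ∨ done) ∧ recv) at each j in [2,2]:
  j=2: holds (witness at 4)
Found at j=2 → formula holds.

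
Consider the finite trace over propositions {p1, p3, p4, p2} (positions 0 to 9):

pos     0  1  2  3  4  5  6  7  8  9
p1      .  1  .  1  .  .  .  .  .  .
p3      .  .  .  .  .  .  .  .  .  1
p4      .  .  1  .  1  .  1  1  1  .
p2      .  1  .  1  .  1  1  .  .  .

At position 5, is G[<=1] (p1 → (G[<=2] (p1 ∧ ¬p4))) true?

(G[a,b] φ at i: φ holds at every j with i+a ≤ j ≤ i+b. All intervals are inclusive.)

Yes

Check (p1 → (G[<=2] (p1 ∧ ¬p4))) at every j in [5,6]:
  j=5: antecedent false → ✓
  j=6: antecedent false → ✓
All positions satisfy it → formula holds.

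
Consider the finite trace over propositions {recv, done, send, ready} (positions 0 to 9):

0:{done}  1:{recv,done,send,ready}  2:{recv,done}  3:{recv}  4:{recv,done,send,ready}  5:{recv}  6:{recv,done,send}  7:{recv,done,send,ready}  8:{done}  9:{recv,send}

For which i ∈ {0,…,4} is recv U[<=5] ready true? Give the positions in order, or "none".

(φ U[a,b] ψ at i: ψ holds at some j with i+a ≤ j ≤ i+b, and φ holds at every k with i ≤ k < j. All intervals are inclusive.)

1, 2, 3, 4

Evaluate at each i in [0,4]:
  i=0: ✗ (lhs fails at k=0 before rhs at j=1)
  i=1: ✓ (rhs at j=1)
  i=2: ✓ (rhs at j=4; lhs holds on [2,3])
  i=3: ✓ (rhs at j=4; lhs holds on [3,3])
  i=4: ✓ (rhs at j=4)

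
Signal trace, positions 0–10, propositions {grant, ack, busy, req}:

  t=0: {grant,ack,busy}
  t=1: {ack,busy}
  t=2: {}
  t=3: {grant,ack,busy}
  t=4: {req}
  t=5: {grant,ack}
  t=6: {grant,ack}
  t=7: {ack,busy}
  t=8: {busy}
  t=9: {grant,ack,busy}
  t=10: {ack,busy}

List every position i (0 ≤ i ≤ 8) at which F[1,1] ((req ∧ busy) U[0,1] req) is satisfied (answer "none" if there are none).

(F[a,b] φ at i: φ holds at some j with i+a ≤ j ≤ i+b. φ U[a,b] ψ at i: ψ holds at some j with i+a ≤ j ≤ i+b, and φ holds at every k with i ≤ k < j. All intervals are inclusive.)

3

Evaluate at each i in [0,8]:
  i=0: ✗ (none in [1,1])
  i=1: ✗ (none in [2,2])
  i=2: ✗ (none in [3,3])
  i=3: ✓ (witness j=4)
  i=4: ✗ (none in [5,5])
  i=5: ✗ (none in [6,6])
  i=6: ✗ (none in [7,7])
  i=7: ✗ (none in [8,8])
  i=8: ✗ (none in [9,9])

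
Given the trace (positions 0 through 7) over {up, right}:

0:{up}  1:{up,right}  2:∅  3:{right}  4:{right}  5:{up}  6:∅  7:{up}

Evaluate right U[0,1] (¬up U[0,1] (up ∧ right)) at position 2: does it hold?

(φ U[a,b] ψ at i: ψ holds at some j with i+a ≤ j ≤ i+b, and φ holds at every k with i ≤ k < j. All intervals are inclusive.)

Need some j in [2,3] with (¬up U[0,1] (up ∧ right)), and right at every k in [2,j-1].
  j=2: (¬up U[0,1] (up ∧ right)) — fails.
  j=3: (¬up U[0,1] (up ∧ right)) — fails.
No j in the window works → until fails.

Does not hold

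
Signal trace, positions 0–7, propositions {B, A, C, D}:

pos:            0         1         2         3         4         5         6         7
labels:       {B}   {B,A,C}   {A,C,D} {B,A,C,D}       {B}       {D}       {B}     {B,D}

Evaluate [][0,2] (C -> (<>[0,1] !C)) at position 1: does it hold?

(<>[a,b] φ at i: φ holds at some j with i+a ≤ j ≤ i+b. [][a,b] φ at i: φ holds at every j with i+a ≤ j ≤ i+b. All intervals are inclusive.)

No

Check (C -> (<>[0,1] !C)) at every j in [1,3]:
  j=1: antecedent true; consequent fails (none in [1,2]) → ✗
  j=2: antecedent true; consequent fails (none in [2,3]) → ✗
  j=3: antecedent true; consequent holds (witness at 4) → ✓
Fails at j=1 → formula fails.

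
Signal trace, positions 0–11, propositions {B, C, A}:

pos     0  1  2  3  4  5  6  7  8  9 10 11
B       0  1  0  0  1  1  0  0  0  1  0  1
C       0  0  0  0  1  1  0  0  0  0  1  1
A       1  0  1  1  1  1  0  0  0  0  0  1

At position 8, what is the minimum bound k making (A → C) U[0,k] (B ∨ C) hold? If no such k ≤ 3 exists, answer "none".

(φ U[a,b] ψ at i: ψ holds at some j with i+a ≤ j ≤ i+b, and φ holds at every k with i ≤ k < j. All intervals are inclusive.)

1

Need earliest j ≥ 8 with (B ∨ C), and (A → C) at every k in [8,j-1].
  j=8: rhs fails.
  j=9: rhs holds; lhs holds on [8,8]. k = 1.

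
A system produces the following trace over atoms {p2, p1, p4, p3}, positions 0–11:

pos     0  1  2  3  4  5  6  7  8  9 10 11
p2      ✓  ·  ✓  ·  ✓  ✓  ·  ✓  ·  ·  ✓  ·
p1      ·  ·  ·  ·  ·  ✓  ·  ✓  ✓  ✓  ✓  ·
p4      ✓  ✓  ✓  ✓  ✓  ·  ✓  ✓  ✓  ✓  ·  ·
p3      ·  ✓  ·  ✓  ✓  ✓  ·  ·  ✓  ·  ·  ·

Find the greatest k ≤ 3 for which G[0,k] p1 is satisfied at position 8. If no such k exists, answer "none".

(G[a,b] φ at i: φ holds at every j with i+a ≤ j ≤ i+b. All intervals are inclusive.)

p1 must hold from j=8 onward; find where it first fails.
  j=8: holds
  j=9: holds
  j=10: holds
  j=11: fails
Holds on [8,10], so largest k = 2.

2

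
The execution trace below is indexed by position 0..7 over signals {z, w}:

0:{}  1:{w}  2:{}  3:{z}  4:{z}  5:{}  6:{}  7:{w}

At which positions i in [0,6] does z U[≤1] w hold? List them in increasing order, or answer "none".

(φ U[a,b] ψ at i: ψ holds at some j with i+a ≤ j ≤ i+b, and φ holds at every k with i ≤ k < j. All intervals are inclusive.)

Evaluate at each i in [0,6]:
  i=0: ✗ (lhs fails at k=0 before rhs at j=1)
  i=1: ✓ (rhs at j=1)
  i=2: ✗ (no rhs in [2,3])
  i=3: ✗ (no rhs in [3,4])
  i=4: ✗ (no rhs in [4,5])
  i=5: ✗ (no rhs in [5,6])
  i=6: ✗ (lhs fails at k=6 before rhs at j=7)

1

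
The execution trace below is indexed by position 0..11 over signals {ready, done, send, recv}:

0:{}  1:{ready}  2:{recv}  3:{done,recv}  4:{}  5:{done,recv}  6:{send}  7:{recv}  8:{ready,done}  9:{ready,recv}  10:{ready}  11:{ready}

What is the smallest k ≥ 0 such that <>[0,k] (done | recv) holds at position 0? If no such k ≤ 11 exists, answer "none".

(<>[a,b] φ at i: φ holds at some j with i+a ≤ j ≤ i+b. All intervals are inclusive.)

Scan j = 0,1,… for (done | recv):
  j=0: fails
  j=1: fails
  j=2: holds
First hit at j=2, so smallest k = 2-0 = 2.

2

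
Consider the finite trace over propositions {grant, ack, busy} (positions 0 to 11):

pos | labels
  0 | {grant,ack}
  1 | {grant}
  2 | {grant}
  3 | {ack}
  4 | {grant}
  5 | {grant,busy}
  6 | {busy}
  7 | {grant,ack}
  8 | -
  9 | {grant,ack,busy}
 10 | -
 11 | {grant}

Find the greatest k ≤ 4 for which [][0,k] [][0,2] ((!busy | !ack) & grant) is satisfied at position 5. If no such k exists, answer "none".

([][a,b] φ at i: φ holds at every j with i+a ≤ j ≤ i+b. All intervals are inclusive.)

[][0,2] ((!busy | !ack) & grant) must hold from j=5 onward; find where it first fails.
  j=5: fails → no k works.

none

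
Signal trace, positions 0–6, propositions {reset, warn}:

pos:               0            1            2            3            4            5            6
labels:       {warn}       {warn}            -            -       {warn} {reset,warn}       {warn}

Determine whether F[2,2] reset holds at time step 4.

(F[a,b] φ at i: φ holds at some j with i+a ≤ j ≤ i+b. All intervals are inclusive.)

Check reset at each j in [6,6]:
  j=6: false
No position in the window satisfies it → formula fails.

False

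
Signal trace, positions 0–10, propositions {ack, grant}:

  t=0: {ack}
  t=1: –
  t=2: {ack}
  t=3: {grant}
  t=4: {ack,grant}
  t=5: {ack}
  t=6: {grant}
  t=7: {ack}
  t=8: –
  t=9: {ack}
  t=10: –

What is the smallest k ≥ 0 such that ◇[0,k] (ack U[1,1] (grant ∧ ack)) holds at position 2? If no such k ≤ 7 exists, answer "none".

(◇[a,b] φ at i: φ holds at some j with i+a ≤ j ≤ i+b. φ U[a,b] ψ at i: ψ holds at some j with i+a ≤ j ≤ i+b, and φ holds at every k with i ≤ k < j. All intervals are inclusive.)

none

Scan j = 2,3,… for (ack U[1,1] (grant ∧ ack)):
  j=2: fails
  j=3: fails
  j=4: fails
  j=5: fails
  j=6: fails
  j=7: fails
  j=8: fails
  j=9: fails
No j in [2,9] satisfies it → none.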